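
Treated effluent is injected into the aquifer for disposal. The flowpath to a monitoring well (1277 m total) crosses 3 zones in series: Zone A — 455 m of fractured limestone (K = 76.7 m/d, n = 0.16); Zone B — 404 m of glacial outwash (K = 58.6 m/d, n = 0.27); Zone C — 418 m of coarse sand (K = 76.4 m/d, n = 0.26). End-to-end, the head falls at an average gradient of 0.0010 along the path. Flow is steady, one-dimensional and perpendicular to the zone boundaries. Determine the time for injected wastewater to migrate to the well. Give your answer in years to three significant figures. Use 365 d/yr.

11.4 years

For zones in series the flux q is common to all zones; the equivalent conductivity is the harmonic (thickness-weighted) mean, K_eq = L_total / Σ(L_j/K_j).
Σ(L/K) = 455/76.7 + 404/58.6 + 418/76.4 = 5.932 + 6.894 + 5.471 = 18.30 d
K_eq = L_total / Σ(L/K) = 1277 / 18.30 = 69.79 m/d
q = K_eq · i = 69.79 × 0.0010 = 0.06979 m/d (same in every zone)
Zone A: v = q/n = 0.06979/0.16 = 0.4362 m/d → t_A = 455/0.4362 = 1043 d
Zone B: v = q/n = 0.06979/0.27 = 0.2585 m/d → t_B = 404/0.2585 = 1563 d
Zone C: v = q/n = 0.06979/0.26 = 0.2684 m/d → t_C = 418/0.2684 = 1557 d
Total t = 1043 + 1563 + 1557 = 4163 d
   = 4163 / 365 = 11.4 yr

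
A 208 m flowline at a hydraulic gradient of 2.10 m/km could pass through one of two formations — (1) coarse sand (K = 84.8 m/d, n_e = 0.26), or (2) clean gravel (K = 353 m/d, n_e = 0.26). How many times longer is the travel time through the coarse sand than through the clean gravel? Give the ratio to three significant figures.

4.16

Unit 1 (coarse sand): v = 84.8×0.0021/0.26 = 0.6849 m/d, t = 208/0.6849 = 303.7 d
Unit 2 (clean gravel): v = 353×0.0021/0.26 = 2.851 m/d, t = 208/2.851 = 72.95 d
t(coarse sand) / t(clean gravel) = 303.7/72.95 = 4.16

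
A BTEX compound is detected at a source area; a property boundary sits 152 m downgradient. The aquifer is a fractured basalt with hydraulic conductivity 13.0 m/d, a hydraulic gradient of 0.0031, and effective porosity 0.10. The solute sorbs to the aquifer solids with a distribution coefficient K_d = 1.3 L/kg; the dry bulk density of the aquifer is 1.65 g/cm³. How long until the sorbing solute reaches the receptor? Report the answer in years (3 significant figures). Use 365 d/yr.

Darcy flux q = K·i = 13.0 × 0.0031 = 0.04030 m/d
Seepage velocity v = q / n = 0.04030 / 0.10 = 0.4030 m/d
Retardation R = 1 + ρ_b·K_d/n = 1 + 1.65×1.3/0.10 = 22.45
Contaminant velocity v_c = v/R = 0.4030/22.45 = 0.01795 m/d
t = L/v_c = 152/0.01795 = 8467 d
   = 8467/365 = 23.2 yr

23.2 years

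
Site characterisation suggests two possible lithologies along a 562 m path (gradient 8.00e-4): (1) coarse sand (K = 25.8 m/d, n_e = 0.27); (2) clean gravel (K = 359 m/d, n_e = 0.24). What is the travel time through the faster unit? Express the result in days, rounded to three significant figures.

470 days

Unit 1 (coarse sand): v = 25.8×8.0e-4/0.27 = 0.07644 m/d, t = 562/0.07644 = 7352 d
Unit 2 (clean gravel): v = 359×8.0e-4/0.24 = 1.197 m/d, t = 562/1.197 = 469.6 d
Faster unit: t = 470 d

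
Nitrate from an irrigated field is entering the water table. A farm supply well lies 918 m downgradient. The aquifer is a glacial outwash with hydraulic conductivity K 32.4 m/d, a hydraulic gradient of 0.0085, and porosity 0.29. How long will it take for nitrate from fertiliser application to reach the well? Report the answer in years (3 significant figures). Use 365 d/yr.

q = Ki = 32.4 × 0.0085 = 0.2754 m/d
v_s = q/n_e = 0.2754/0.29 = 0.9497 m/d
t = L / v = 918 / 0.9497 = 966.7 d
   = 966.7 / 365 = 2.65 yr

2.65 years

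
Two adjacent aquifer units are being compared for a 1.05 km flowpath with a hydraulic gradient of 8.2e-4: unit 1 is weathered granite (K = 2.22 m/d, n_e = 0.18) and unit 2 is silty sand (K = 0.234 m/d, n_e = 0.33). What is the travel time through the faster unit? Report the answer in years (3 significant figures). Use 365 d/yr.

284 years

Unit 1 (weathered granite): v = 2.22×8.2e-4/0.18 = 0.01011 m/d, t = 1050/0.01011 = 103800 d
Unit 2 (silty sand): v = 0.234×8.2e-4/0.33 = 5.815e-4 m/d, t = 1050/5.815e-4 = 1.806e6 d
Faster: 103800 d / 365 = 284 yr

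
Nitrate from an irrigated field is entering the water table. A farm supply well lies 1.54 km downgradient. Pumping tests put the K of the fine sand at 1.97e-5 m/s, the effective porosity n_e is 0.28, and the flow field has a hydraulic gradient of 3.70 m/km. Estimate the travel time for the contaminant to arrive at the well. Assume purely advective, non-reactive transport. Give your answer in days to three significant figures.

K = 1.97e-5 m/s × 86400 s/d = 1.702 m/d
q = Ki = 1.702 × 0.0037 = 0.006298 m/d
v = Ki/n = 1.702·0.0037/0.28 = 0.02249 m/d
L = 1.54 km = 1540 m
t = L / v = 1540 / 0.02249 = 68470 d

68500 days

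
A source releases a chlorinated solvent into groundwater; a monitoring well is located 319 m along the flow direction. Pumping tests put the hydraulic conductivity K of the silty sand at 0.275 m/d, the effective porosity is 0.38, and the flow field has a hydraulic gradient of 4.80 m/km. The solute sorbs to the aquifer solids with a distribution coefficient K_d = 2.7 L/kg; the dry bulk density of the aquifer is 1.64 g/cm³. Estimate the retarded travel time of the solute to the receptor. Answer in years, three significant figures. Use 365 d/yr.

Specific discharge q = 0.275 × 0.0048 = 0.001320 m/d
Average linear velocity = 0.001320 / 0.38 = 0.003474 m/d
Retardation R = 1 + ρ_b·K_d/n = 1 + 1.64×2.7/0.38 = 12.65
Contaminant velocity v_c = v/R = 0.003474/12.65 = 2.745e-4 m/d
t = L/v_c = 319/2.745e-4 = 1.162e6 d
   = 1.162e6/365 = 3180 yr

3180 years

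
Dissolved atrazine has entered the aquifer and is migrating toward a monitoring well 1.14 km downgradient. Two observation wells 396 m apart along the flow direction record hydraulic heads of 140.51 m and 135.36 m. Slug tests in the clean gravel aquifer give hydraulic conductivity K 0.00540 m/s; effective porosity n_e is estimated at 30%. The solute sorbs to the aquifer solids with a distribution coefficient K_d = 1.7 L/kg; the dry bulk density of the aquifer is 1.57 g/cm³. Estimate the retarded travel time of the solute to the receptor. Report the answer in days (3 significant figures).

Hydraulic gradient i = (140.51 − 135.36) / 396 = 5.15 / 396 = 0.01301
K = 0.00540 m/s × 86400 s/d = 466.6 m/d
q = Ki = 466.6 × 0.01301 = 6.068 m/d
Average linear velocity = 6.068 / 0.30 = 20.23 m/d
Retardation R = 1 + ρ_b·K_d/n = 1 + 1.57×1.7/0.30 = 9.897
Contaminant velocity v_c = v/R = 20.23/9.897 = 2.044 m/d
L = 1.14 km = 1140 m
t = L/v_c = 1140/2.044 = 557.8 d

558 days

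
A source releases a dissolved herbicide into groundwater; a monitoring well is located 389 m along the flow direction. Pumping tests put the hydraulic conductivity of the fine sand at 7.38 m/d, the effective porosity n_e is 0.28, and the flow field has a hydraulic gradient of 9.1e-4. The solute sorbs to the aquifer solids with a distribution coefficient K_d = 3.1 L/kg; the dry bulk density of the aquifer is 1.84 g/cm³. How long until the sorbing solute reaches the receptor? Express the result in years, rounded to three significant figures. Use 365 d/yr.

q = Ki = 7.38 × 9.1e-4 = 0.006716 m/d
Average linear velocity = 0.006716 / 0.28 = 0.02399 m/d
Retardation R = 1 + ρ_b·K_d/n = 1 + 1.84×3.1/0.28 = 21.37
Contaminant velocity v_c = v/R = 0.02399/21.37 = 0.001122 m/d
t = L/v_c = 389/0.001122 = 346600 d
   = 346600/365 = 950 yr

950 years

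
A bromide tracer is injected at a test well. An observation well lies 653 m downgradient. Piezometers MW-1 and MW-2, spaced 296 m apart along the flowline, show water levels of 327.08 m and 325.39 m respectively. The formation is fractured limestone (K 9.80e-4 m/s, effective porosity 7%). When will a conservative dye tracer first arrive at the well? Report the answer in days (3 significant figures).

94.6 days

Hydraulic gradient i = (327.08 − 325.39) / 296 = 1.69 / 296 = 0.005709
K = 9.80e-4 m/s × 86400 s/d = 84.67 m/d
Specific discharge q = 84.67 × 0.005709 = 0.4834 m/d
Average linear velocity = 0.4834 / 0.07 = 6.906 m/d
t = L / v = 653 / 6.906 = 94.55 d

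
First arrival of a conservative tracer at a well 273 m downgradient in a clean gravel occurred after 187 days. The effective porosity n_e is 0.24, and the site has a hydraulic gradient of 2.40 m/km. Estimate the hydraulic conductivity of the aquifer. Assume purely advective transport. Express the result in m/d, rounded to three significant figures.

v = L / t = 273 / 187 = 1.460 m/d
K = v · n / i = 1.460 × 0.24 / 0.0024 = 146 m/d

146 m/d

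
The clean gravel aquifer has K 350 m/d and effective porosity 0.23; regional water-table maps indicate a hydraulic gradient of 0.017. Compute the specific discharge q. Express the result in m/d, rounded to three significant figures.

q = Ki = 350 × 0.017 = 5.950 m/d

5.95 m/d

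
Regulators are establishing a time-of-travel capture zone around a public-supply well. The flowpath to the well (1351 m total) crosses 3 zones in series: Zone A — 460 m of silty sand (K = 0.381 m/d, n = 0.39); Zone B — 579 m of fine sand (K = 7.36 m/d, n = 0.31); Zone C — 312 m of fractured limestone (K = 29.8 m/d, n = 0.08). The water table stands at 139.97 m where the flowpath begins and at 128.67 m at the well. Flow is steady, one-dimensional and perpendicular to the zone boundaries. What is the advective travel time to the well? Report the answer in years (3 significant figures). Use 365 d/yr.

Total head drop ΔH = 139.97 − 128.67 = 11.30 m
Continuity: the same q passes through each zone, so ΔH = q·Σ(L_j/K_j) — the zones act as resistances in series.
Σ(L/K) = 460/0.381 + 579/7.36 + 312/29.8 = 1207 + 78.67 + 10.47 = 1296 d
q = ΔH / Σ(L/K) = 11.30 / 1296 = 0.008716 m/d (same in every zone)
Zone A: v = q/n = 0.008716/0.39 = 0.02235 m/d → t_A = 460/0.02235 = 20580 d
Zone B: v = q/n = 0.008716/0.31 = 0.02812 m/d → t_B = 579/0.02812 = 20590 d
Zone C: v = q/n = 0.008716/0.08 = 0.1089 m/d → t_C = 312/0.1089 = 2864 d
Total t = 20580 + 20590 + 2864 = 44040 d
   = 44040 / 365 = 121 yr

121 years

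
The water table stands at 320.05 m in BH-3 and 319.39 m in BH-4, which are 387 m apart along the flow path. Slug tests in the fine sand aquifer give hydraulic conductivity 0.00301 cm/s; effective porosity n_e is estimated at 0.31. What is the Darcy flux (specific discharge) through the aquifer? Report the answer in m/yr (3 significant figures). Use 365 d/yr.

1.62 m/yr

Hydraulic gradient i = (320.05 − 319.39) / 387 = 0.66 / 387 = 0.001705
K = 0.00301 cm/s × 864 = 2.601 m/d
q = Ki = 2.601 × 0.001705 = 0.004435 m/d
   = 0.004435 × 365 = 1.62 m/yr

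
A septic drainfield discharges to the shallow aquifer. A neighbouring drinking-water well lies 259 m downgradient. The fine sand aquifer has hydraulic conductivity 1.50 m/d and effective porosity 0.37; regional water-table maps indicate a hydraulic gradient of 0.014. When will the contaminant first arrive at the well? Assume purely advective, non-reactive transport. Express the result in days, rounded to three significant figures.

Specific discharge q = 1.50 × 0.014 = 0.02100 m/d
v = Ki/n = 1.50·0.014/0.37 = 0.05676 m/d
t = L / v = 259 / 0.05676 = 4563 d

4560 days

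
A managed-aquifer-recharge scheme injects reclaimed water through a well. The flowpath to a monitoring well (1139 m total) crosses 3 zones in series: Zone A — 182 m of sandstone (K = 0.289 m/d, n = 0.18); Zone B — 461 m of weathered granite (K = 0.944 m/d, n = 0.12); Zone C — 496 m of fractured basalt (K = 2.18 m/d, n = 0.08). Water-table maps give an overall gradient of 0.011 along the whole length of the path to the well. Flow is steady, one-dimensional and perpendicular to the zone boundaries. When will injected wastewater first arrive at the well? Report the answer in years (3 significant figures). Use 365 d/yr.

For zones in series the flux q is common to all zones; the equivalent conductivity is the harmonic (thickness-weighted) mean, K_eq = L_total / Σ(L_j/K_j).
Σ(L/K) = 182/0.289 + 461/0.944 + 496/2.18 = 629.8 + 488.3 + 227.5 = 1346 d
K_eq = L_total / Σ(L/K) = 1139 / 1346 = 0.8464 m/d
q = K_eq · i = 0.8464 × 0.011 = 0.009311 m/d (same in every zone)
Zone A: v = q/n = 0.009311/0.18 = 0.05173 m/d → t_A = 182/0.05173 = 3518 d
Zone B: v = q/n = 0.009311/0.12 = 0.07759 m/d → t_B = 461/0.07759 = 5941 d
Zone C: v = q/n = 0.009311/0.08 = 0.1164 m/d → t_C = 496/0.1164 = 4262 d
Total t = 3518 + 5941 + 4262 = 13720 d
   = 13720 / 365 = 37.6 yr

37.6 years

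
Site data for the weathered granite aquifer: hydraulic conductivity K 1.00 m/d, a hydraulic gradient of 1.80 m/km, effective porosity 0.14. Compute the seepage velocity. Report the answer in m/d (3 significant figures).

0.0129 m/d

q = Ki = 1.00 × 0.0018 = 0.001800 m/d
v_s = q/n_e = 0.001800/0.14 = 0.01286 m/d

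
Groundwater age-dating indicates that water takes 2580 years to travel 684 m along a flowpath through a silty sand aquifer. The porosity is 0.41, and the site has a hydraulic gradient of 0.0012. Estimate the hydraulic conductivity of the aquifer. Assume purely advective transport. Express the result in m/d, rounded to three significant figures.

0.248 m/d

t = 2580 years = 941700 d
v = L / t = 684 / 941700 = 7.263e-4 m/d
K = v · n / i = 7.263e-4 × 0.41 / 0.0012 = 0.248 m/d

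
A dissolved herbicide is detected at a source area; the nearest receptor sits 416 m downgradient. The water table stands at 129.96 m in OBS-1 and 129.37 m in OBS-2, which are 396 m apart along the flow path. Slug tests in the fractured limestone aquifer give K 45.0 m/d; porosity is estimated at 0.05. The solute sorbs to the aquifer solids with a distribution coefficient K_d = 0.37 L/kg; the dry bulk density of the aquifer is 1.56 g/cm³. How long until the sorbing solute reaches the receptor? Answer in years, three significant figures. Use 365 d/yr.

10.7 years

Hydraulic gradient i = (129.96 − 129.37) / 396 = 0.59 / 396 = 0.001490
Darcy flux q = K·i = 45.0 × 0.001490 = 0.06705 m/d
v_s = q/n_e = 0.06705/0.05 = 1.341 m/d
Retardation R = 1 + ρ_b·K_d/n = 1 + 1.56×0.37/0.05 = 12.54
Contaminant velocity v_c = v/R = 1.341/12.54 = 0.1069 m/d
t = L/v_c = 416/0.1069 = 3892 d
   = 3892/365 = 10.7 yr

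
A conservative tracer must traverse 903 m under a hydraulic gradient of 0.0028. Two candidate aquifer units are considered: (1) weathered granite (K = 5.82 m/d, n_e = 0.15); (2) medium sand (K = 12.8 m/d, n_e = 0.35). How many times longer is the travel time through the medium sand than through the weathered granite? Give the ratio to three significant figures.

Unit 1 (weathered granite): v = 5.82×0.0028/0.15 = 0.1086 m/d, t = 903/0.1086 = 8312 d
Unit 2 (medium sand): v = 12.8×0.0028/0.35 = 0.1024 m/d, t = 903/0.1024 = 8818 d
t(medium sand) / t(weathered granite) = 8818/8312 = 1.06

1.06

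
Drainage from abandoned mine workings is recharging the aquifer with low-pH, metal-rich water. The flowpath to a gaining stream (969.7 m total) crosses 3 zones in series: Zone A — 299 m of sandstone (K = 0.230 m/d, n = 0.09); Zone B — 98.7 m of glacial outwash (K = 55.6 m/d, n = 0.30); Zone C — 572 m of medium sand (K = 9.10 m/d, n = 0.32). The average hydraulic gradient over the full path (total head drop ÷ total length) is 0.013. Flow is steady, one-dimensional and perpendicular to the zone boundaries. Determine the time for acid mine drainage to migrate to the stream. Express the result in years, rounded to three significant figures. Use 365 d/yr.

71.0 years

For zones in series the flux q is common to all zones; the equivalent conductivity is the harmonic (thickness-weighted) mean, K_eq = L_total / Σ(L_j/K_j).
Σ(L/K) = 299/0.230 + 98.7/55.6 + 572/9.10 = 1300 + 1.775 + 62.86 = 1365 d
K_eq = L_total / Σ(L/K) = 969.7 / 1365 = 0.7106 m/d
q = K_eq · i = 0.7106 × 0.013 = 0.009238 m/d (same in every zone)
Zone A: v = q/n = 0.009238/0.09 = 0.1026 m/d → t_A = 299/0.1026 = 2913 d
Zone B: v = q/n = 0.009238/0.30 = 0.03079 m/d → t_B = 98.7/0.03079 = 3205 d
Zone C: v = q/n = 0.009238/0.32 = 0.02887 m/d → t_C = 572/0.02887 = 19810 d
Total t = 2913 + 3205 + 19810 = 25930 d
   = 25930 / 365 = 71.0 yr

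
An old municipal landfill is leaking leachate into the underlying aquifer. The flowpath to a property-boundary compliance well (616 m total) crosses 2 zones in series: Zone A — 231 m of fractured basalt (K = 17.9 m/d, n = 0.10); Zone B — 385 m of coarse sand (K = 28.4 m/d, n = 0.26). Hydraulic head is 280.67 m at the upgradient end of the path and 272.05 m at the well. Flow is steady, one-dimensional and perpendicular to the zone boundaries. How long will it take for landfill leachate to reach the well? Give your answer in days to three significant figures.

Total head drop ΔH = 280.67 − 272.05 = 8.62 m
Steady 1-D flow in series ⇒ the Darcy flux q is identical in every zone and the zone head losses add (resistances L/K in series).
Σ(L/K) = 231/17.9 + 385/28.4 = 12.91 + 13.56 = 26.46 d
q = ΔH / Σ(L/K) = 8.62 / 26.46 = 0.3258 m/d (same in every zone)
Zone A: v = q/n = 0.3258/0.10 = 3.258 m/d → t_A = 231/3.258 = 70.91 d
Zone B: v = q/n = 0.3258/0.26 = 1.253 m/d → t_B = 385/1.253 = 307.3 d
Total t = 70.91 + 307.3 = 378.2 d

378 days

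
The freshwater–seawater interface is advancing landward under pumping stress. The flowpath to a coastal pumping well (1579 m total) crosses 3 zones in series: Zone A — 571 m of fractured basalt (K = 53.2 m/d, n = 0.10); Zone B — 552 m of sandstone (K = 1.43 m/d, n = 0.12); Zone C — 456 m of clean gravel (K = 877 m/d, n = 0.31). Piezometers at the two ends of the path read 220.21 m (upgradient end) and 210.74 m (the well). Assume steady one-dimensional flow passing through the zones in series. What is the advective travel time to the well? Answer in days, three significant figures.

Total head drop ΔH = 220.21 − 210.74 = 9.47 m
Continuity: the same q passes through each zone, so ΔH = q·Σ(L_j/K_j) — the zones act as resistances in series.
Σ(L/K) = 571/53.2 + 552/1.43 + 456/877 = 10.73 + 386.0 + 0.5200 = 397.3 d
q = ΔH / Σ(L/K) = 9.47 / 397.3 = 0.02384 m/d (same in every zone)
Zone A: v = q/n = 0.02384/0.10 = 0.2384 m/d → t_A = 571/0.2384 = 2395 d
Zone B: v = q/n = 0.02384/0.12 = 0.1986 m/d → t_B = 552/0.1986 = 2779 d
Zone C: v = q/n = 0.02384/0.31 = 0.07690 m/d → t_C = 456/0.07690 = 5930 d
Total t = 2395 + 2779 + 5930 = 11100 d

11100 days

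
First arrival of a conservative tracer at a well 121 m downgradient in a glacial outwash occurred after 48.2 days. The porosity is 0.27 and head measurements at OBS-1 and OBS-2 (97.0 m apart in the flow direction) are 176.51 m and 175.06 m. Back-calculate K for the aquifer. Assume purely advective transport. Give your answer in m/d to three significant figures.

Hydraulic gradient i = (176.51 − 175.06) / 97.0 = 1.45 / 97.0 = 0.01495
v = L / t = 121 / 48.2 = 2.510 m/d
K = v · n / i = 2.510 × 0.27 / 0.01495 = 45.3 m/d

45.3 m/d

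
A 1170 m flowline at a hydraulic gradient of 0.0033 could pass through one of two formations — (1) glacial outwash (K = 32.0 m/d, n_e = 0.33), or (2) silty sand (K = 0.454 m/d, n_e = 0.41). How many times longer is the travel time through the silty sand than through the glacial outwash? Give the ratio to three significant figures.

Unit 1 (glacial outwash): v = 32.0×0.0033/0.33 = 0.3200 m/d, t = 1170/0.3200 = 3656 d
Unit 2 (silty sand): v = 0.454×0.0033/0.41 = 0.003654 m/d, t = 1170/0.003654 = 320200 d
t(silty sand) / t(glacial outwash) = 320200/3656 = 87.6

87.6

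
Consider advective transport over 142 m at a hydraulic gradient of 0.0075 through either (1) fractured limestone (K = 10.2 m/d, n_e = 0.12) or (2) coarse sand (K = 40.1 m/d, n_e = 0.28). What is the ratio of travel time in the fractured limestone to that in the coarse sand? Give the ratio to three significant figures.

Unit 1 (fractured limestone): v = 10.2×0.0075/0.12 = 0.6375 m/d, t = 142/0.6375 = 222.7 d
Unit 2 (coarse sand): v = 40.1×0.0075/0.28 = 1.074 m/d, t = 142/1.074 = 132.2 d
t(fractured limestone) / t(coarse sand) = 222.7/132.2 = 1.68

1.68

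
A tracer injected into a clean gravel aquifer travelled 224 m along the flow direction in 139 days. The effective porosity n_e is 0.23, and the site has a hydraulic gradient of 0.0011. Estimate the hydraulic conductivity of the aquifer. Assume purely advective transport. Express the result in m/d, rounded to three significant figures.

v = L / t = 224 / 139 = 1.612 m/d
K = v · n / i = 1.612 × 0.23 / 0.0011 = 337 m/d

337 m/d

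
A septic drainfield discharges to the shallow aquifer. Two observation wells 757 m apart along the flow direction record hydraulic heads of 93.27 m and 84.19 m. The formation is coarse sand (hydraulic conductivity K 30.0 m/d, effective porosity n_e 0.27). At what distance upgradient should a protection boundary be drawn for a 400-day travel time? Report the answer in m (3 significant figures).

533 m

Hydraulic gradient i = (93.27 − 84.19) / 757 = 9.08 / 757 = 0.01199
q = Ki = 30.0 × 0.01199 = 0.3598 m/d
v = Ki/n = 30.0·0.01199/0.27 = 1.333 m/d
L = v × T = 1.333 × 400 = 533.1 m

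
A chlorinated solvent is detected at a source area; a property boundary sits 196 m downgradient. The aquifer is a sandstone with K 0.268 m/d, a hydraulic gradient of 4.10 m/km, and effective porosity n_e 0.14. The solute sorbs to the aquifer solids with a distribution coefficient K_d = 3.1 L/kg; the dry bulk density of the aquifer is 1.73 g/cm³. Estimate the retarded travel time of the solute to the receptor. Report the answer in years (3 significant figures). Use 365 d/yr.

q = Ki = 0.268 × 0.0041 = 0.001099 m/d
v = Ki/n = 0.268·0.0041/0.14 = 0.007849 m/d
Retardation R = 1 + ρ_b·K_d/n = 1 + 1.73×3.1/0.14 = 39.31
Contaminant velocity v_c = v/R = 0.007849/39.31 = 1.997e-4 m/d
t = L/v_c = 196/1.997e-4 = 981600 d
   = 981600/365 = 2690 yr

2690 years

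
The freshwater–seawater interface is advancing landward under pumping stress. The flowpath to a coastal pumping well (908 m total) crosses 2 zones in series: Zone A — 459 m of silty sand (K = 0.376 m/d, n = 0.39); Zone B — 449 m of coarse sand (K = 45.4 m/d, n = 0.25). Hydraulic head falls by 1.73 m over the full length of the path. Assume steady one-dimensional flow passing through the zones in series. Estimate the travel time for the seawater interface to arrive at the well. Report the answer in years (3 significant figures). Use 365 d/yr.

Continuity: the same q passes through each zone, so ΔH = q·Σ(L_j/K_j) — the zones act as resistances in series.
Σ(L/K) = 459/0.376 + 449/45.4 = 1221 + 9.890 = 1231 d
q = ΔH / Σ(L/K) = 1.73 / 1231 = 0.001406 m/d (same in every zone)
Zone A: v = q/n = 0.001406/0.39 = 0.003605 m/d → t_A = 459/0.003605 = 127300 d
Zone B: v = q/n = 0.001406/0.25 = 0.005623 m/d → t_B = 449/0.005623 = 79850 d
Total t = 127300 + 79850 = 207200 d
   = 207200 / 365 = 568 yr

568 years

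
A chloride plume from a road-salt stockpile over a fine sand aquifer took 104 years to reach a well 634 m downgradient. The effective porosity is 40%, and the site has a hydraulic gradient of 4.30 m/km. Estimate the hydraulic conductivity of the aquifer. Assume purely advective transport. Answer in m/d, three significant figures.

1.55 m/d

t = 104 years = 37960 d
v = L / t = 634 / 37960 = 0.01670 m/d
K = v · n / i = 0.01670 × 0.40 / 0.0043 = 1.55 m/d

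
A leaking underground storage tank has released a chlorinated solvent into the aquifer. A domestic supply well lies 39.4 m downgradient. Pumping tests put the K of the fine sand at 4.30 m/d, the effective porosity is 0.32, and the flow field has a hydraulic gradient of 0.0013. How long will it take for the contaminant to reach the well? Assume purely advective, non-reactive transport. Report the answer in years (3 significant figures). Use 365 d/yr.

6.18 years

Darcy flux q = K·i = 4.30 × 0.0013 = 0.005590 m/d
Seepage velocity v = q / n = 0.005590 / 0.32 = 0.01747 m/d
t = L / v = 39.4 / 0.01747 = 2255 d
   = 2255 / 365 = 6.18 yr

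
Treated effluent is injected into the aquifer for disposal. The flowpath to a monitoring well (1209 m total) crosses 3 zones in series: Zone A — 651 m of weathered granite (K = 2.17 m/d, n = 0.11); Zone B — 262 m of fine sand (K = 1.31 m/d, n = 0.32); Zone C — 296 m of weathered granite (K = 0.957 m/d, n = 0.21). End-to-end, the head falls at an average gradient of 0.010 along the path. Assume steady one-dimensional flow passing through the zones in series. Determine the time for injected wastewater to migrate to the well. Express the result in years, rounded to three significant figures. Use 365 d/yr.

39.9 years

For zones in series the flux q is common to all zones; the equivalent conductivity is the harmonic (thickness-weighted) mean, K_eq = L_total / Σ(L_j/K_j).
Σ(L/K) = 651/2.17 + 262/1.31 + 296/0.957 = 300.0 + 200.0 + 309.3 = 809.3 d
K_eq = L_total / Σ(L/K) = 1209 / 809.3 = 1.494 m/d
q = K_eq · i = 1.494 × 0.010 = 0.01494 m/d (same in every zone)
Zone A: v = q/n = 0.01494/0.11 = 0.1358 m/d → t_A = 651/0.1358 = 4794 d
Zone B: v = q/n = 0.01494/0.32 = 0.04668 m/d → t_B = 262/0.04668 = 5612 d
Zone C: v = q/n = 0.01494/0.21 = 0.07114 m/d → t_C = 296/0.07114 = 4161 d
Total t = 4794 + 5612 + 4161 = 14570 d
   = 14570 / 365 = 39.9 yr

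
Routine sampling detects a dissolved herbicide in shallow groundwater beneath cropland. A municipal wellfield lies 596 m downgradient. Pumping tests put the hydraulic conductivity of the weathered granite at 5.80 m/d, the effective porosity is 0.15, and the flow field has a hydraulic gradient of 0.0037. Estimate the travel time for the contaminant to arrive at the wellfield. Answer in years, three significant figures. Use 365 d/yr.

Darcy flux q = K·i = 5.80 × 0.0037 = 0.02146 m/d
v_s = q/n_e = 0.02146/0.15 = 0.1431 m/d
t = L / v = 596 / 0.1431 = 4166 d
   = 4166 / 365 = 11.4 yr

11.4 years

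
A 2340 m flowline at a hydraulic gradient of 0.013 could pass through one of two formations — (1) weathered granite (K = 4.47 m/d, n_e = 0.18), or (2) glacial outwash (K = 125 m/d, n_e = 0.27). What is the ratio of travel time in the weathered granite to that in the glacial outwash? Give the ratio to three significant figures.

18.6

Unit 1 (weathered granite): v = 4.47×0.013/0.18 = 0.3228 m/d, t = 2340/0.3228 = 7248 d
Unit 2 (glacial outwash): v = 125×0.013/0.27 = 6.019 m/d, t = 2340/6.019 = 388.8 d
t(weathered granite) / t(glacial outwash) = 7248/388.8 = 18.6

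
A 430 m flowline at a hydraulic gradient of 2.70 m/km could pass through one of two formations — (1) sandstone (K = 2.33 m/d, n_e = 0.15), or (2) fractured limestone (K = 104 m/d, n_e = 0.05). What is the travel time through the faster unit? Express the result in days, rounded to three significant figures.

Unit 1 (sandstone): v = 2.33×0.0027/0.15 = 0.04194 m/d, t = 430/0.04194 = 10250 d
Unit 2 (fractured limestone): v = 104×0.0027/0.05 = 5.616 m/d, t = 430/5.616 = 76.57 d
Faster unit: t = 76.6 d

76.6 days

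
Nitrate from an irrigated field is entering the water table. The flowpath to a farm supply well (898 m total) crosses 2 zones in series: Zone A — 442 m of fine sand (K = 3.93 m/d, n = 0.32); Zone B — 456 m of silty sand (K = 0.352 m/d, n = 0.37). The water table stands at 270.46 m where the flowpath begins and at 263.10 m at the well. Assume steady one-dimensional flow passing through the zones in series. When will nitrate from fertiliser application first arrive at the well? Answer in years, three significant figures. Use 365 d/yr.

163 years

Total head drop ΔH = 270.46 − 263.10 = 7.36 m
Steady 1-D flow in series ⇒ the Darcy flux q is identical in every zone and the zone head losses add (resistances L/K in series).
Σ(L/K) = 442/3.93 + 456/0.352 = 112.5 + 1295 = 1408 d
q = ΔH / Σ(L/K) = 7.36 / 1408 = 0.005228 m/d (same in every zone)
Zone A: v = q/n = 0.005228/0.32 = 0.01634 m/d → t_A = 442/0.01634 = 27060 d
Zone B: v = q/n = 0.005228/0.37 = 0.01413 m/d → t_B = 456/0.01413 = 32280 d
Total t = 27060 + 32280 = 59330 d
   = 59330 / 365 = 163 yr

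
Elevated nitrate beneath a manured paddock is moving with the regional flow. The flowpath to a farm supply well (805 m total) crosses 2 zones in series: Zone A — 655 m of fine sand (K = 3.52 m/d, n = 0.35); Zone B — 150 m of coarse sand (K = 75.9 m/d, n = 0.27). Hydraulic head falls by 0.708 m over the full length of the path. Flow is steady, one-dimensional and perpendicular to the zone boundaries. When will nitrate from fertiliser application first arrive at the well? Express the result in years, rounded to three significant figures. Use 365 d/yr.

Steady 1-D flow in series ⇒ the Darcy flux q is identical in every zone and the zone head losses add (resistances L/K in series).
Σ(L/K) = 655/3.52 + 150/75.9 = 186.1 + 1.976 = 188.1 d
q = ΔH / Σ(L/K) = 0.708 / 188.1 = 0.003765 m/d (same in every zone)
Zone A: v = q/n = 0.003765/0.35 = 0.01076 m/d → t_A = 655/0.01076 = 60890 d
Zone B: v = q/n = 0.003765/0.27 = 0.01394 m/d → t_B = 150/0.01394 = 10760 d
Total t = 60890 + 10760 = 71650 d
   = 71650 / 365 = 196 yr

196 years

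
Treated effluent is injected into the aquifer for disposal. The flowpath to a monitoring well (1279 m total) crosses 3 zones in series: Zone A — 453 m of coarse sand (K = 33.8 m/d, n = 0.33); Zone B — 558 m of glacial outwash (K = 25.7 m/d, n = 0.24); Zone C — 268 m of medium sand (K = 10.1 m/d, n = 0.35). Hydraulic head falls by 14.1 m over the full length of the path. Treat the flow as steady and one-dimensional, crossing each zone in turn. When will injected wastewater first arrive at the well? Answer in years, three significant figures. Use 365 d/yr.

Continuity: the same q passes through each zone, so ΔH = q·Σ(L_j/K_j) — the zones act as resistances in series.
Σ(L/K) = 453/33.8 + 558/25.7 + 268/10.1 = 13.40 + 21.71 + 26.53 = 61.65 d
q = ΔH / Σ(L/K) = 14.1 / 61.65 = 0.2287 m/d (same in every zone)
Zone A: v = q/n = 0.2287/0.33 = 0.6931 m/d → t_A = 453/0.6931 = 653.6 d
Zone B: v = q/n = 0.2287/0.24 = 0.9530 m/d → t_B = 558/0.9530 = 585.5 d
Zone C: v = q/n = 0.2287/0.35 = 0.6535 m/d → t_C = 268/0.6535 = 410.1 d
Total t = 653.6 + 585.5 + 410.1 = 1649 d
   = 1649 / 365 = 4.52 yr

4.52 years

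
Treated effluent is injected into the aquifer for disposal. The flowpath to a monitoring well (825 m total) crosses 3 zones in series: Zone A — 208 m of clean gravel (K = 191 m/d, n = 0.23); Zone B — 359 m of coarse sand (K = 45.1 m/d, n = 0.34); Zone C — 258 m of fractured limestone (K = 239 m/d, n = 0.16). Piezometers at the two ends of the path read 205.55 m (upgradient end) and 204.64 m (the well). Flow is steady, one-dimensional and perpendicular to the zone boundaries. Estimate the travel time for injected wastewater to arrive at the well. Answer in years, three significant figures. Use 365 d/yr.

6.44 years

Total head drop ΔH = 205.55 − 204.64 = 0.91 m
Continuity: the same q passes through each zone, so ΔH = q·Σ(L_j/K_j) — the zones act as resistances in series.
Σ(L/K) = 208/191 + 359/45.1 + 258/239 = 1.089 + 7.960 + 1.079 = 10.13 d
q = ΔH / Σ(L/K) = 0.91 / 10.13 = 0.08984 m/d (same in every zone)
Zone A: v = q/n = 0.08984/0.23 = 0.3906 m/d → t_A = 208/0.3906 = 532.5 d
Zone B: v = q/n = 0.08984/0.34 = 0.2642 m/d → t_B = 359/0.2642 = 1359 d
Zone C: v = q/n = 0.08984/0.16 = 0.5615 m/d → t_C = 258/0.5615 = 459.5 d
Total t = 532.5 + 1359 + 459.5 = 2351 d
   = 2351 / 365 = 6.44 yr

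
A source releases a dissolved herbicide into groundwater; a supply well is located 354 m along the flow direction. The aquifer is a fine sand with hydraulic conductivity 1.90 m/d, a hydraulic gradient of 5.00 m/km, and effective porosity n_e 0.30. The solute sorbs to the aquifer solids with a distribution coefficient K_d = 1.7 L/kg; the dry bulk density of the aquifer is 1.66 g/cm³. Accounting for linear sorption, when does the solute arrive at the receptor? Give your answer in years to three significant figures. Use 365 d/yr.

319 years

Darcy flux q = K·i = 1.90 × 0.0050 = 0.009500 m/d
Seepage velocity v = q / n = 0.009500 / 0.30 = 0.03167 m/d
Retardation R = 1 + ρ_b·K_d/n = 1 + 1.66×1.7/0.30 = 10.41
Contaminant velocity v_c = v/R = 0.03167/10.41 = 0.003043 m/d
t = L/v_c = 354/0.003043 = 116300 d
   = 116300/365 = 319 yr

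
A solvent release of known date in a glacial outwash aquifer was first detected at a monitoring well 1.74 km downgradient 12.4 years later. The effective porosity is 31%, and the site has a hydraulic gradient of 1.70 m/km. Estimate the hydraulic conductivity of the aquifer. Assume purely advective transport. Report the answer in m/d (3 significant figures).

t = 12.4 years = 4526 d
L = 1.74 km = 1740 m
v = L / t = 1740 / 4526 = 0.3844 m/d
K = v · n / i = 0.3844 × 0.31 / 0.0017 = 70.1 m/d

70.1 m/d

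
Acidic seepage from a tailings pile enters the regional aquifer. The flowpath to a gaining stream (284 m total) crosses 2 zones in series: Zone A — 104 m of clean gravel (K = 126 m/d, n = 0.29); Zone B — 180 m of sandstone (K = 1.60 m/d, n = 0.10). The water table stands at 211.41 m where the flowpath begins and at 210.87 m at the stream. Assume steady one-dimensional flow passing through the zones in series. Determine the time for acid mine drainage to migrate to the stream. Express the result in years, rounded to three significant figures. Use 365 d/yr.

27.7 years

Total head drop ΔH = 211.41 − 210.87 = 0.54 m
Continuity: the same q passes through each zone, so ΔH = q·Σ(L_j/K_j) — the zones act as resistances in series.
Σ(L/K) = 104/126 + 180/1.60 = 0.8254 + 112.5 = 113.3 d
q = ΔH / Σ(L/K) = 0.54 / 113.3 = 0.004765 m/d (same in every zone)
Zone A: v = q/n = 0.004765/0.29 = 0.01643 m/d → t_A = 104/0.01643 = 6329 d
Zone B: v = q/n = 0.004765/0.10 = 0.04765 m/d → t_B = 180/0.04765 = 3778 d
Total t = 6329 + 3778 = 10110 d
   = 10110 / 365 = 27.7 yr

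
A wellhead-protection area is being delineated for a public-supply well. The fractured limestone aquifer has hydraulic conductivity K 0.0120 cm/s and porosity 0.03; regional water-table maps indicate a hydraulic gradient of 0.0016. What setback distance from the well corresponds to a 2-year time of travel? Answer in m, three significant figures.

K = 0.0120 cm/s × 864 = 10.37 m/d
Darcy flux q = K·i = 10.37 × 0.0016 = 0.01659 m/d
v = Ki/n = 10.37·0.0016/0.03 = 0.5530 m/d
T = 2 yr × 365 = 730 d
L = v × T = 0.5530 × 730 = 403.7 m

404 m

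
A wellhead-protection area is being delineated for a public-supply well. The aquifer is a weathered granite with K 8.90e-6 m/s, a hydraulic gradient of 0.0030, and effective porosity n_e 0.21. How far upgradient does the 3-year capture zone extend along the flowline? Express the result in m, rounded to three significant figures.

12.0 m

K = 8.90e-6 m/s × 86400 s/d = 0.7690 m/d
Specific discharge q = 0.7690 × 0.0030 = 0.002307 m/d
Average linear velocity = 0.002307 / 0.21 = 0.01099 m/d
T = 3 yr × 365 = 1095 d
L = v × T = 0.01099 × 1095 = 12.03 m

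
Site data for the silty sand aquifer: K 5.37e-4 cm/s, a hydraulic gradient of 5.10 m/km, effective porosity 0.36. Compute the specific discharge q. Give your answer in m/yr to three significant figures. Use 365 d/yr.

K = 5.37e-4 cm/s × 864 = 0.4640 m/d
Specific discharge q = 0.4640 × 0.0051 = 0.002366 m/d
   = 0.002366 × 365 = 0.864 m/yr

0.864 m/yr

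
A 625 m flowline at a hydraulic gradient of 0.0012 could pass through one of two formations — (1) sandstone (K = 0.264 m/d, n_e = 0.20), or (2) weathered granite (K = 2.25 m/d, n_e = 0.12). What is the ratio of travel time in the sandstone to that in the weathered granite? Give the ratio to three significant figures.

14.2

Unit 1 (sandstone): v = 0.264×0.0012/0.20 = 0.001584 m/d, t = 625/0.001584 = 394600 d
Unit 2 (weathered granite): v = 2.25×0.0012/0.12 = 0.02250 m/d, t = 625/0.02250 = 27780 d
t(sandstone) / t(weathered granite) = 394600/27780 = 14.2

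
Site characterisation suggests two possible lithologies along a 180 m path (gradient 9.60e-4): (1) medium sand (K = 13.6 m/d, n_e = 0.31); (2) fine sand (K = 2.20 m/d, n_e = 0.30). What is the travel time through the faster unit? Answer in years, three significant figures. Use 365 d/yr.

11.7 years

Unit 1 (medium sand): v = 13.6×9.6e-4/0.31 = 0.04212 m/d, t = 180/0.04212 = 4274 d
Unit 2 (fine sand): v = 2.20×9.6e-4/0.30 = 0.007040 m/d, t = 180/0.007040 = 25570 d
Faster: 4274 d / 365 = 11.7 yr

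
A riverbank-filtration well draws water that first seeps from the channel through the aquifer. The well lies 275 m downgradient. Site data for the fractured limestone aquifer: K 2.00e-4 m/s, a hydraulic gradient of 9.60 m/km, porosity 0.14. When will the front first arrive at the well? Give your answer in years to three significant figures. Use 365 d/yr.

0.636 years

K = 2.00e-4 m/s × 86400 s/d = 17.28 m/d
Specific discharge q = 17.28 × 0.0096 = 0.1659 m/d
Average linear velocity = 0.1659 / 0.14 = 1.185 m/d
t = L / v = 275 / 1.185 = 232.1 d
   = 232.1 / 365 = 0.636 yr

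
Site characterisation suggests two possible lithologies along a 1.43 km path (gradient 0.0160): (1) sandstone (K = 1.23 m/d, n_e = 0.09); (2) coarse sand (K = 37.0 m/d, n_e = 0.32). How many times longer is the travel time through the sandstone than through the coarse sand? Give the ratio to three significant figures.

Unit 1 (sandstone): v = 1.23×0.016/0.09 = 0.2187 m/d, t = 1430/0.2187 = 6540 d
Unit 2 (coarse sand): v = 37.0×0.016/0.32 = 1.850 m/d, t = 1430/1.850 = 773.0 d
t(sandstone) / t(coarse sand) = 6540/773.0 = 8.46

8.46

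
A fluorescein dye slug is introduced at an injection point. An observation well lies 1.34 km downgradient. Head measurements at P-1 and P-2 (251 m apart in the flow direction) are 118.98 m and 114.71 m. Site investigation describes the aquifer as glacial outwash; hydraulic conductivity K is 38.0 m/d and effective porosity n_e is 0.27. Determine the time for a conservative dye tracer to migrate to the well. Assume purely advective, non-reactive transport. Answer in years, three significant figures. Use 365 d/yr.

Hydraulic gradient i = (118.98 − 114.71) / 251 = 4.27 / 251 = 0.01701
Darcy flux q = K·i = 38.0 × 0.01701 = 0.6465 m/d
Seepage velocity v = q / n = 0.6465 / 0.27 = 2.394 m/d
L = 1.34 km = 1340 m
t = L / v = 1340 / 2.394 = 559.7 d
   = 559.7 / 365 = 1.53 yr

1.53 years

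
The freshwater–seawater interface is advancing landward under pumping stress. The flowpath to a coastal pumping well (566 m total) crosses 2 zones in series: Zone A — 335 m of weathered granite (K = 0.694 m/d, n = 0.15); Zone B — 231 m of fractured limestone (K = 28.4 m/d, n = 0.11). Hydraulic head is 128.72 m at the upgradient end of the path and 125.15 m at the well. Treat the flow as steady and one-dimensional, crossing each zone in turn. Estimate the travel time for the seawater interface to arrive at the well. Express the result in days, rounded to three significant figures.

Total head drop ΔH = 128.72 − 125.15 = 3.57 m
Steady 1-D flow in series ⇒ the Darcy flux q is identical in every zone and the zone head losses add (resistances L/K in series).
Σ(L/K) = 335/0.694 + 231/28.4 = 482.7 + 8.134 = 490.8 d
q = ΔH / Σ(L/K) = 3.57 / 490.8 = 0.007273 m/d (same in every zone)
Zone A: v = q/n = 0.007273/0.15 = 0.04849 m/d → t_A = 335/0.04849 = 6909 d
Zone B: v = q/n = 0.007273/0.11 = 0.06612 m/d → t_B = 231/0.06612 = 3494 d
Total t = 6909 + 3494 = 10400 d

10400 days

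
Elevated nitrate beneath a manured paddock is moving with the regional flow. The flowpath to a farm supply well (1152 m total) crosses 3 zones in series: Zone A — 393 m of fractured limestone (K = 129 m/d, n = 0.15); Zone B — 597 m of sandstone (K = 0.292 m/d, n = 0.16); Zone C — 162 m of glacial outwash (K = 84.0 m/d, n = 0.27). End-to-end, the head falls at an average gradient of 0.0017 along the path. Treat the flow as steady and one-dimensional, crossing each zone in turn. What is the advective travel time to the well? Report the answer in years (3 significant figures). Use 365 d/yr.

568 years

Continuity: the same q passes through each zone, so ΔH = q·Σ(L_j/K_j) — the zones act as resistances in series.
Σ(L/K) = 393/129 + 597/0.292 + 162/84.0 = 3.047 + 2045 + 1.929 = 2049 d
K_eq = L_total / Σ(L/K) = 1152 / 2049 = 0.5621 m/d
q = K_eq · i = 0.5621 × 0.0017 = 9.556e-4 m/d (same in every zone)
Zone A: v = q/n = 9.556e-4/0.15 = 0.006370 m/d → t_A = 393/0.006370 = 61690 d
Zone B: v = q/n = 9.556e-4/0.16 = 0.005972 m/d → t_B = 597/0.005972 = 99960 d
Zone C: v = q/n = 9.556e-4/0.27 = 0.003539 m/d → t_C = 162/0.003539 = 45770 d
Total t = 61690 + 99960 + 45770 = 207400 d
   = 207400 / 365 = 568 yr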